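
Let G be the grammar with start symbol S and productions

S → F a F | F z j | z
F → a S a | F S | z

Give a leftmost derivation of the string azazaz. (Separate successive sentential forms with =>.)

S => FaF => FSaF => aSaSaF => azaSaF => azazaF => azazaz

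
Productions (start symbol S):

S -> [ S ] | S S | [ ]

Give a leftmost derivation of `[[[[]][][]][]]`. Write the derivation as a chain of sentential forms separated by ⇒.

S ⇒ [S] ⇒ [SS] ⇒ [[S]S] ⇒ [[SS]S] ⇒ [[SSS]S] ⇒ [[[S]SS]S] ⇒ [[[[]]SS]S] ⇒ [[[[]][]S]S] ⇒ [[[[]][][]]S] ⇒ [[[[]][][]][]]

S ⇒ [S]   [S -> [ S ]]
[S] ⇒ [SS]   [S -> S S]
[SS] ⇒ [[S]S]   [S -> [ S ]]
[[S]S] ⇒ [[SS]S]   [S -> S S]
[[SS]S] ⇒ [[SSS]S]   [S -> S S]
[[SSS]S] ⇒ [[[S]SS]S]   [S -> [ S ]]
[[[S]SS]S] ⇒ [[[[]]SS]S]   [S -> [ ]]
[[[[]]SS]S] ⇒ [[[[]][]S]S]   [S -> [ ]]
[[[[]][]S]S] ⇒ [[[[]][][]]S]   [S -> [ ]]
[[[[]][][]]S] ⇒ [[[[]][][]][]]   [S -> [ ]]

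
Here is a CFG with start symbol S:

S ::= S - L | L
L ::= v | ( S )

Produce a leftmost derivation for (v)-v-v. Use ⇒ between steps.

S ⇒ S-L ⇒ S-L-L ⇒ L-L-L ⇒ (S)-L-L ⇒ (L)-L-L ⇒ (v)-L-L ⇒ (v)-v-L ⇒ (v)-v-v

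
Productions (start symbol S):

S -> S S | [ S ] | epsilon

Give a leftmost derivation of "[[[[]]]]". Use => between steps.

S => [S]   [S -> [ S ]]
[S] => [SS]   [S -> S S]
[SS] => [[S]S]   [S -> [ S ]]
[[S]S] => [[[S]]S]   [S -> [ S ]]
[[[S]]S] => [[[[S]]]S]   [S -> [ S ]]
[[[[S]]]S] => [[[[]]]S]   [S -> epsilon]
[[[[]]]S] => [[[[]]]]   [S -> epsilon]

S => [S] => [SS] => [[S]S] => [[[S]]S] => [[[[S]]]S] => [[[[]]]S] => [[[[]]]]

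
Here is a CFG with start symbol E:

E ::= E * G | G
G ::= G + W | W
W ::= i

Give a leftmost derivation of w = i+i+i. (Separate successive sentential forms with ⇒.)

E ⇒ G   [E ::= G]
G ⇒ G+W   [G ::= G + W]
G+W ⇒ G+W+W   [G ::= G + W]
G+W+W ⇒ W+W+W   [G ::= W]
W+W+W ⇒ i+W+W   [W ::= i]
i+W+W ⇒ i+i+W   [W ::= i]
i+i+W ⇒ i+i+i   [W ::= i]

E ⇒ G ⇒ G+W ⇒ G+W+W ⇒ W+W+W ⇒ i+W+W ⇒ i+i+W ⇒ i+i+i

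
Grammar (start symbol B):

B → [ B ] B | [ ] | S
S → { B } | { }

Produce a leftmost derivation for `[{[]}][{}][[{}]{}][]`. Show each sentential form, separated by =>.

B => [B]B => [S]B => [{B}]B => [{[]}]B => [{[]}][B]B => [{[]}][S]B => [{[]}][{}]B => [{[]}][{}][B]B => [{[]}][{}][[B]B]B => [{[]}][{}][[S]B]B => [{[]}][{}][[{}]B]B => [{[]}][{}][[{}]S]B => [{[]}][{}][[{}]{}]B => [{[]}][{}][[{}]{}][]

B => [B]B   [B → [ B ] B]
[B]B => [S]B   [B → S]
[S]B => [{B}]B   [S → { B }]
[{B}]B => [{[]}]B   [B → [ ]]
[{[]}]B => [{[]}][B]B   [B → [ B ] B]
[{[]}][B]B => [{[]}][S]B   [B → S]
[{[]}][S]B => [{[]}][{}]B   [S → { }]
[{[]}][{}]B => [{[]}][{}][B]B   [B → [ B ] B]
[{[]}][{}][B]B => [{[]}][{}][[B]B]B   [B → [ B ] B]
[{[]}][{}][[B]B]B => [{[]}][{}][[S]B]B   [B → S]
[{[]}][{}][[S]B]B => [{[]}][{}][[{}]B]B   [S → { }]
[{[]}][{}][[{}]B]B => [{[]}][{}][[{}]S]B   [B → S]
[{[]}][{}][[{}]S]B => [{[]}][{}][[{}]{}]B   [S → { }]
[{[]}][{}][[{}]{}]B => [{[]}][{}][[{}]{}][]   [B → [ ]]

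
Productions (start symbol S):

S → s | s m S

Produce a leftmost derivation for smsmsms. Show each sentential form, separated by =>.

S => smS => smsmS => smsmsmS => smsmsms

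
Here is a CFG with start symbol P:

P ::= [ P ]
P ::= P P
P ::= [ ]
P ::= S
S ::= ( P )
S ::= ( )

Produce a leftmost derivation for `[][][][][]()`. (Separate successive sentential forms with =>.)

P=>PP=>PPP=>[]PP=>[]PPP=>[][]PP=>[][]PPP=>[][][]PP=>[][][][]P=>[][][][]PP=>[][][][][]P=>[][][][][]S=>[][][][][]()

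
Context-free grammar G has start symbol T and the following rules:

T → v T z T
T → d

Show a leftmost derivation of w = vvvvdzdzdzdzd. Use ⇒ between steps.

T ⇒ vTzT   [T → v T z T]
vTzT ⇒ vvTzTzT   [T → v T z T]
vvTzTzT ⇒ vvvTzTzTzT   [T → v T z T]
vvvTzTzTzT ⇒ vvvvTzTzTzTzT   [T → v T z T]
vvvvTzTzTzTzT ⇒ vvvvdzTzTzTzT   [T → d]
vvvvdzTzTzTzT ⇒ vvvvdzdzTzTzT   [T → d]
vvvvdzdzTzTzT ⇒ vvvvdzdzdzTzT   [T → d]
vvvvdzdzdzTzT ⇒ vvvvdzdzdzdzT   [T → d]
vvvvdzdzdzdzT ⇒ vvvvdzdzdzdzd   [T → d]

T⇒vTzT⇒vvTzTzT⇒vvvTzTzTzT⇒vvvvTzTzTzTzT⇒vvvvdzTzTzTzT⇒vvvvdzdzTzTzT⇒vvvvdzdzdzTzT⇒vvvvdzdzdzdzT⇒vvvvdzdzdzdzd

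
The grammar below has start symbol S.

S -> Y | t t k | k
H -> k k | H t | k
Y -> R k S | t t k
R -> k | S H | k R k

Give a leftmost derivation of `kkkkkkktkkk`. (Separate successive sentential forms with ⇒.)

S ⇒ Y ⇒ RkS ⇒ kRkkS ⇒ kkkkS ⇒ kkkkY ⇒ kkkkRkS ⇒ kkkkkRkkS ⇒ kkkkkSHkkS ⇒ kkkkkkHkkS ⇒ kkkkkkHtkkS ⇒ kkkkkkktkkS ⇒ kkkkkkktkkk

S ⇒ Y   [S -> Y]
Y ⇒ RkS   [Y -> R k S]
RkS ⇒ kRkkS   [R -> k R k]
kRkkS ⇒ kkkkS   [R -> k]
kkkkS ⇒ kkkkY   [S -> Y]
kkkkY ⇒ kkkkRkS   [Y -> R k S]
kkkkRkS ⇒ kkkkkRkkS   [R -> k R k]
kkkkkRkkS ⇒ kkkkkSHkkS   [R -> S H]
kkkkkSHkkS ⇒ kkkkkkHkkS   [S -> k]
kkkkkkHkkS ⇒ kkkkkkHtkkS   [H -> H t]
kkkkkkHtkkS ⇒ kkkkkkktkkS   [H -> k]
kkkkkkktkkS ⇒ kkkkkkktkkk   [S -> k]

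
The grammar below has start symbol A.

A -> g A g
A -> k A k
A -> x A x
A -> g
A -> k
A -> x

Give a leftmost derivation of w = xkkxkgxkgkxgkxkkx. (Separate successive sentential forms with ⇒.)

A ⇒ xAx ⇒ xkAkx ⇒ xkkAkkx ⇒ xkkxAxkkx ⇒ xkkxkAkxkkx ⇒ xkkxkgAgkxkkx ⇒ xkkxkgxAxgkxkkx ⇒ xkkxkgxkAkxgkxkkx ⇒ xkkxkgxkgkxgkxkkx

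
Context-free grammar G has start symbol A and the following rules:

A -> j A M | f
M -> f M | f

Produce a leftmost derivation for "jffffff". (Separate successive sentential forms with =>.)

A => jAM   [A -> j A M]
jAM => jfM   [A -> f]
jfM => jffM   [M -> f M]
jffM => jfffM   [M -> f M]
jfffM => jffffM   [M -> f M]
jffffM => jfffffM   [M -> f M]
jfffffM => jffffff   [M -> f]

A => jAM => jfM => jffM => jfffM => jffffM => jfffffM => jffffff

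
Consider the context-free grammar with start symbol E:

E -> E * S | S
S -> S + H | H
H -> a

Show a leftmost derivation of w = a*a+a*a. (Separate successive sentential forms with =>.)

E => E*S => E*S*S => S*S*S => H*S*S => a*S*S => a*S+H*S => a*H+H*S => a*a+H*S => a*a+a*S => a*a+a*H => a*a+a*a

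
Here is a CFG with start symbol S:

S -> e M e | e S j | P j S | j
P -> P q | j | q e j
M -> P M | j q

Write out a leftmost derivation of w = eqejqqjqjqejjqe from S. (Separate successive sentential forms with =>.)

S => eMe   [S -> e M e]
eMe => ePMe   [M -> P M]
ePMe => ePqMe   [P -> P q]
ePqMe => ePqqMe   [P -> P q]
ePqqMe => eqejqqMe   [P -> q e j]
eqejqqMe => eqejqqPMe   [M -> P M]
eqejqqPMe => eqejqqPqMe   [P -> P q]
eqejqqPqMe => eqejqqjqMe   [P -> j]
eqejqqjqMe => eqejqqjqPMe   [M -> P M]
eqejqqjqPMe => eqejqqjqjMe   [P -> j]
eqejqqjqjMe => eqejqqjqjPMe   [M -> P M]
eqejqqjqjPMe => eqejqqjqjqejMe   [P -> q e j]
eqejqqjqjqejMe => eqejqqjqjqejjqe   [M -> j q]

S => eMe => ePMe => ePqMe => ePqqMe => eqejqqMe => eqejqqPMe => eqejqqPqMe => eqejqqjqMe => eqejqqjqPMe => eqejqqjqjMe => eqejqqjqjPMe => eqejqqjqjqejMe => eqejqqjqjqejjqe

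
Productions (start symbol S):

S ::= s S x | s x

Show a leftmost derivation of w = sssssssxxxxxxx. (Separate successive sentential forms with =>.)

S => sSx   [S ::= s S x]
sSx => ssSxx   [S ::= s S x]
ssSxx => sssSxxx   [S ::= s S x]
sssSxxx => ssssSxxxx   [S ::= s S x]
ssssSxxxx => sssssSxxxxx   [S ::= s S x]
sssssSxxxxx => ssssssSxxxxxx   [S ::= s S x]
ssssssSxxxxxx => sssssssxxxxxxx   [S ::= s x]

S => sSx => ssSxx => sssSxxx => ssssSxxxx => sssssSxxxxx => ssssssSxxxxxx => sssssssxxxxxxx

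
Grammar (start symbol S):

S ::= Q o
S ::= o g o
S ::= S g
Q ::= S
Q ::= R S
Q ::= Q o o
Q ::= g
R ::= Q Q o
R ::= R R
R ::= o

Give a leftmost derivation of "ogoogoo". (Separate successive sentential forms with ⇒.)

S ⇒ Qo ⇒ So ⇒ Qoo ⇒ Soo ⇒ Sgoo ⇒ Qogoo ⇒ Sogoo ⇒ ogoogoo

S ⇒ Qo   [S ::= Q o]
Qo ⇒ So   [Q ::= S]
So ⇒ Qoo   [S ::= Q o]
Qoo ⇒ Soo   [Q ::= S]
Soo ⇒ Sgoo   [S ::= S g]
Sgoo ⇒ Qogoo   [S ::= Q o]
Qogoo ⇒ Sogoo   [Q ::= S]
Sogoo ⇒ ogoogoo   [S ::= o g o]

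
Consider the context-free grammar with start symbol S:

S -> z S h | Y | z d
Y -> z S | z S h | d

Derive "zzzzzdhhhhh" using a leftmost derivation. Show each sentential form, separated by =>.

S=>Y=>zSh=>zzShh=>zzzShhh=>zzzzShhhh=>zzzzzShhhhh=>zzzzzYhhhhh=>zzzzzdhhhhh

S => Y   [S -> Y]
Y => zSh   [Y -> z S h]
zSh => zzShh   [S -> z S h]
zzShh => zzzShhh   [S -> z S h]
zzzShhh => zzzzShhhh   [S -> z S h]
zzzzShhhh => zzzzzShhhhh   [S -> z S h]
zzzzzShhhhh => zzzzzYhhhhh   [S -> Y]
zzzzzYhhhhh => zzzzzdhhhhh   [Y -> d]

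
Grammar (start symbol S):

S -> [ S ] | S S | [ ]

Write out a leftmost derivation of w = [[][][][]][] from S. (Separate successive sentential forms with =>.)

S=>SS=>[S]S=>[SS]S=>[SSS]S=>[[]SS]S=>[[]SSS]S=>[[][]SS]S=>[[][][]S]S=>[[][][][]]S=>[[][][][]][]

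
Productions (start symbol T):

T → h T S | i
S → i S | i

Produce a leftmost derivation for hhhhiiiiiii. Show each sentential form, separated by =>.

T => hTS => hhTSS => hhhTSSS => hhhhTSSSS => hhhhiSSSS => hhhhiiSSSS => hhhhiiiSSS => hhhhiiiiSS => hhhhiiiiiSS => hhhhiiiiiiS => hhhhiiiiiii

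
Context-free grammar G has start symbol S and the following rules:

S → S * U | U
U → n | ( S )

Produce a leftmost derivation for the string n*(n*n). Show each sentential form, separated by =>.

S => S*U   [S → S * U]
S*U => U*U   [S → U]
U*U => n*U   [U → n]
n*U => n*(S)   [U → ( S )]
n*(S) => n*(S*U)   [S → S * U]
n*(S*U) => n*(U*U)   [S → U]
n*(U*U) => n*(n*U)   [U → n]
n*(n*U) => n*(n*n)   [U → n]

S => S*U => U*U => n*U => n*(S) => n*(S*U) => n*(U*U) => n*(n*U) => n*(n*n)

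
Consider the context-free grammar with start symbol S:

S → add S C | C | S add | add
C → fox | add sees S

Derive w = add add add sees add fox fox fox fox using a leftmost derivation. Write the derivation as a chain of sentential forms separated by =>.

S => add S C   [S → add S C]
add S C => add add S C C   [S → add S C]
add add S C C => add add C C C   [S → C]
add add C C C => add add add sees S C C   [C → add sees S]
add add add sees S C C => add add add sees add S C C C   [S → add S C]
add add add sees add S C C C => add add add sees add C C C C   [S → C]
add add add sees add C C C C => add add add sees add fox C C C   [C → fox]
add add add sees add fox C C C => add add add sees add fox fox C C   [C → fox]
add add add sees add fox fox C C => add add add sees add fox fox fox C   [C → fox]
add add add sees add fox fox fox C => add add add sees add fox fox fox fox   [C → fox]

S => add S C => add add S C C => add add C C C => add add add sees S C C => add add add sees add S C C C => add add add sees add C C C C => add add add sees add fox C C C => add add add sees add fox fox C C => add add add sees add fox fox fox C => add add add sees add fox fox fox fox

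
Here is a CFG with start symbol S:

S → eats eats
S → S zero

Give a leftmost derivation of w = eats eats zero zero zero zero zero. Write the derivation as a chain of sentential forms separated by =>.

S => S zero   [S → S zero]
S zero => S zero zero   [S → S zero]
S zero zero => S zero zero zero   [S → S zero]
S zero zero zero => S zero zero zero zero   [S → S zero]
S zero zero zero zero => S zero zero zero zero zero   [S → S zero]
S zero zero zero zero zero => eats eats zero zero zero zero zero   [S → eats eats]

S => S zero => S zero zero => S zero zero zero => S zero zero zero zero => S zero zero zero zero zero => eats eats zero zero zero zero zero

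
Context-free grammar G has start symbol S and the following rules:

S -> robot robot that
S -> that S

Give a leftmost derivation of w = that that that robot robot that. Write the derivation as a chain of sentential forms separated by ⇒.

S ⇒ that S ⇒ that that S ⇒ that that that S ⇒ that that that robot robot that

S ⇒ that S   [S -> that S]
that S ⇒ that that S   [S -> that S]
that that S ⇒ that that that S   [S -> that S]
that that that S ⇒ that that that robot robot that   [S -> robot robot that]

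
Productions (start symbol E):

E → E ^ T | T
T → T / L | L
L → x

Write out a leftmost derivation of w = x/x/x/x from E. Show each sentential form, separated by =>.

E => T => T/L => T/L/L => T/L/L/L => L/L/L/L => x/L/L/L => x/x/L/L => x/x/x/L => x/x/x/x

E => T   [E → T]
T => T/L   [T → T / L]
T/L => T/L/L   [T → T / L]
T/L/L => T/L/L/L   [T → T / L]
T/L/L/L => L/L/L/L   [T → L]
L/L/L/L => x/L/L/L   [L → x]
x/L/L/L => x/x/L/L   [L → x]
x/x/L/L => x/x/x/L   [L → x]
x/x/x/L => x/x/x/x   [L → x]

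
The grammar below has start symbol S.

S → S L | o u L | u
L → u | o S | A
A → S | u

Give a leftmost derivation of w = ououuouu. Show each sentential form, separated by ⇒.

S ⇒ ouL ⇒ ouoS ⇒ ouoSL ⇒ ouoSLL ⇒ ouoSLLL ⇒ ououLLL ⇒ ououALL ⇒ ououSLL ⇒ ououuLL ⇒ ououuoSL ⇒ ououuouL ⇒ ououuouu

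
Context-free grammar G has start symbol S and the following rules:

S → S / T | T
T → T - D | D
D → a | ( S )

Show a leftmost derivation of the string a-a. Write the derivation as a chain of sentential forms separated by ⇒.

S ⇒ T   [S → T]
T ⇒ T-D   [T → T - D]
T-D ⇒ D-D   [T → D]
D-D ⇒ a-D   [D → a]
a-D ⇒ a-a   [D → a]

S ⇒ T ⇒ T-D ⇒ D-D ⇒ a-D ⇒ a-a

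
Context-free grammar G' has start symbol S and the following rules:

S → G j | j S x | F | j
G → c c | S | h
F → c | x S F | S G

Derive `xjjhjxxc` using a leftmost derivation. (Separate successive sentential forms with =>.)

S => F   [S → F]
F => xSF   [F → x S F]
xSF => xjSxF   [S → j S x]
xjSxF => xjjSxxF   [S → j S x]
xjjSxxF => xjjGjxxF   [S → G j]
xjjGjxxF => xjjhjxxF   [G → h]
xjjhjxxF => xjjhjxxc   [F → c]

S => F => xSF => xjSxF => xjjSxxF => xjjGjxxF => xjjhjxxF => xjjhjxxc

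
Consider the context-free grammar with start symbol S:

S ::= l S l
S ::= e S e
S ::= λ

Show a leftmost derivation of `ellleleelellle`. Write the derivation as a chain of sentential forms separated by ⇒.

S⇒eSe⇒elSle⇒ellSlle⇒elllSllle⇒ellleSellle⇒elllelSlellle⇒ellleleSelellle⇒ellleleelellle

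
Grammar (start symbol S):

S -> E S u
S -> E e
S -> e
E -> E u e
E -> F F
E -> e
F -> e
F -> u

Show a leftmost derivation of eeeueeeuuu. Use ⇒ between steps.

S ⇒ ESu ⇒ FFSu ⇒ eFSu ⇒ eeSu ⇒ eeESuu ⇒ eeEueSuu ⇒ eeeueSuu ⇒ eeeueESuuu ⇒ eeeueeSuuu ⇒ eeeueeeuuu

S ⇒ ESu   [S -> E S u]
ESu ⇒ FFSu   [E -> F F]
FFSu ⇒ eFSu   [F -> e]
eFSu ⇒ eeSu   [F -> e]
eeSu ⇒ eeESuu   [S -> E S u]
eeESuu ⇒ eeEueSuu   [E -> E u e]
eeEueSuu ⇒ eeeueSuu   [E -> e]
eeeueSuu ⇒ eeeueESuuu   [S -> E S u]
eeeueESuuu ⇒ eeeueeSuuu   [E -> e]
eeeueeSuuu ⇒ eeeueeeuuu   [S -> e]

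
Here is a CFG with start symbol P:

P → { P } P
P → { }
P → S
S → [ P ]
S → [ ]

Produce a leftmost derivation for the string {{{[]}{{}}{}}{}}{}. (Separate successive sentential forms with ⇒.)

P ⇒ {P}P ⇒ {{P}P}P ⇒ {{{P}P}P}P ⇒ {{{S}P}P}P ⇒ {{{[]}P}P}P ⇒ {{{[]}{P}P}P}P ⇒ {{{[]}{{}}P}P}P ⇒ {{{[]}{{}}{}}P}P ⇒ {{{[]}{{}}{}}{}}P ⇒ {{{[]}{{}}{}}{}}{}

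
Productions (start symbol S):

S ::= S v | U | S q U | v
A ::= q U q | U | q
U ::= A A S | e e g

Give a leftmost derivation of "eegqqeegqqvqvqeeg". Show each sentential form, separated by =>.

S => SqU   [S ::= S q U]
SqU => SqUqU   [S ::= S q U]
SqUqU => UqUqU   [S ::= U]
UqUqU => eegqUqU   [U ::= e e g]
eegqUqU => eegqAASqU   [U ::= A A S]
eegqAASqU => eegqUASqU   [A ::= U]
eegqUASqU => eegqAASASqU   [U ::= A A S]
eegqAASASqU => eegqqUqASASqU   [A ::= q U q]
eegqqUqASASqU => eegqqeegqASASqU   [U ::= e e g]
eegqqeegqASASqU => eegqqeegqqSASqU   [A ::= q]
eegqqeegqqSASqU => eegqqeegqqvASqU   [S ::= v]
eegqqeegqqvASqU => eegqqeegqqvqSqU   [A ::= q]
eegqqeegqqvqSqU => eegqqeegqqvqvqU   [S ::= v]
eegqqeegqqvqvqU => eegqqeegqqvqvqeeg   [U ::= e e g]

S => SqU => SqUqU => UqUqU => eegqUqU => eegqAASqU => eegqUASqU => eegqAASASqU => eegqqUqASASqU => eegqqeegqASASqU => eegqqeegqqSASqU => eegqqeegqqvASqU => eegqqeegqqvqSqU => eegqqeegqqvqvqU => eegqqeegqqvqvqeeg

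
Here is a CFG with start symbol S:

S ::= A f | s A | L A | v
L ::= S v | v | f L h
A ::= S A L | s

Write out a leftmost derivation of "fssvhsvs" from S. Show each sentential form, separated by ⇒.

S ⇒ LA   [S ::= L A]
LA ⇒ SvA   [L ::= S v]
SvA ⇒ LAvA   [S ::= L A]
LAvA ⇒ fLhAvA   [L ::= f L h]
fLhAvA ⇒ fSvhAvA   [L ::= S v]
fSvhAvA ⇒ fsAvhAvA   [S ::= s A]
fsAvhAvA ⇒ fssvhAvA   [A ::= s]
fssvhAvA ⇒ fssvhsvA   [A ::= s]
fssvhsvA ⇒ fssvhsvs   [A ::= s]

S ⇒ LA ⇒ SvA ⇒ LAvA ⇒ fLhAvA ⇒ fSvhAvA ⇒ fsAvhAvA ⇒ fssvhAvA ⇒ fssvhsvA ⇒ fssvhsvs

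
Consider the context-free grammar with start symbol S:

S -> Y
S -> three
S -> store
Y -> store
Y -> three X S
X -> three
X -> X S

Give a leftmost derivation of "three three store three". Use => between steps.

S => Y => three X S => three X S S => three three S S => three three store S => three three store three

S => Y   [S -> Y]
Y => three X S   [Y -> three X S]
three X S => three X S S   [X -> X S]
three X S S => three three S S   [X -> three]
three three S S => three three store S   [S -> store]
three three store S => three three store three   [S -> three]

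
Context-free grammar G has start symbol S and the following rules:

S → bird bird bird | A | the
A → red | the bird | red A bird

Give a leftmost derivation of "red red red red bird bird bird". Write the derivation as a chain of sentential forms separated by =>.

S => A => red A bird => red red A bird bird => red red red A bird bird bird => red red red red bird bird bird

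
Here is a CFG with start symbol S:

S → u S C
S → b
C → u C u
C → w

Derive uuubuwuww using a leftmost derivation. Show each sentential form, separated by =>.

S=>uSC=>uuSCC=>uuuSCCC=>uuubCCC=>uuubuCuCC=>uuubuwuCC=>uuubuwuwC=>uuubuwuww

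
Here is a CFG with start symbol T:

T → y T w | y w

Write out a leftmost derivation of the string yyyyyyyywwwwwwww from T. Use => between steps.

T => yTw   [T → y T w]
yTw => yyTww   [T → y T w]
yyTww => yyyTwww   [T → y T w]
yyyTwww => yyyyTwwww   [T → y T w]
yyyyTwwww => yyyyyTwwwww   [T → y T w]
yyyyyTwwwww => yyyyyyTwwwwww   [T → y T w]
yyyyyyTwwwwww => yyyyyyyTwwwwwww   [T → y T w]
yyyyyyyTwwwwwww => yyyyyyyywwwwwwww   [T → y w]

T=>yTw=>yyTww=>yyyTwww=>yyyyTwwww=>yyyyyTwwwww=>yyyyyyTwwwwww=>yyyyyyyTwwwwwww=>yyyyyyyywwwwwwww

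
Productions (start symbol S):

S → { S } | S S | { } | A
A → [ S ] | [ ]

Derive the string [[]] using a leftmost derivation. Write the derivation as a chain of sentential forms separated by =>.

S => A   [S → A]
A => [S]   [A → [ S ]]
[S] => [A]   [S → A]
[A] => [[]]   [A → [ ]]

S=>A=>[S]=>[A]=>[[]]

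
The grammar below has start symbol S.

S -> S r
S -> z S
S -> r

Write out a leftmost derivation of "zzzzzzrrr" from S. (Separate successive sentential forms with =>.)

S => Sr => zSr => zzSr => zzSrr => zzzSrr => zzzzSrr => zzzzzSrr => zzzzzzSrr => zzzzzzrrr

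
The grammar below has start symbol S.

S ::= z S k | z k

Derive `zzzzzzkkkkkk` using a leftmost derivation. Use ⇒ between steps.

S ⇒ zSk ⇒ zzSkk ⇒ zzzSkkk ⇒ zzzzSkkkk ⇒ zzzzzSkkkkk ⇒ zzzzzzkkkkkk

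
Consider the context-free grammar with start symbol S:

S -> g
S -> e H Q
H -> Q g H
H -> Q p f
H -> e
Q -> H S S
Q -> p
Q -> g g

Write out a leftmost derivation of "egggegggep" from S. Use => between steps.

S => eHQ => eQgHQ => eHSSgHQ => eQgHSSgHQ => egggHSSgHQ => egggeSSgHQ => egggegSgHQ => egggegggHQ => egggegggeQ => egggegggep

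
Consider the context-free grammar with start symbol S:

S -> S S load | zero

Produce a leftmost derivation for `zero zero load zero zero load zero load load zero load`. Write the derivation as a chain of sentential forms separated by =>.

S => S S load => S S load S load => S S load S load S load => zero S load S load S load => zero zero load S load S load => zero zero load S S load load S load => zero zero load S S load S load load S load => zero zero load zero S load S load load S load => zero zero load zero zero load S load load S load => zero zero load zero zero load zero load load S load => zero zero load zero zero load zero load load zero load

S => S S load   [S -> S S load]
S S load => S S load S load   [S -> S S load]
S S load S load => S S load S load S load   [S -> S S load]
S S load S load S load => zero S load S load S load   [S -> zero]
zero S load S load S load => zero zero load S load S load   [S -> zero]
zero zero load S load S load => zero zero load S S load load S load   [S -> S S load]
zero zero load S S load load S load => zero zero load S S load S load load S load   [S -> S S load]
zero zero load S S load S load load S load => zero zero load zero S load S load load S load   [S -> zero]
zero zero load zero S load S load load S load => zero zero load zero zero load S load load S load   [S -> zero]
zero zero load zero zero load S load load S load => zero zero load zero zero load zero load load S load   [S -> zero]
zero zero load zero zero load zero load load S load => zero zero load zero zero load zero load load zero load   [S -> zero]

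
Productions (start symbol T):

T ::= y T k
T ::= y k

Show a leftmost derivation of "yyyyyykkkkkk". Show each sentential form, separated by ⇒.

T ⇒ yTk   [T ::= y T k]
yTk ⇒ yyTkk   [T ::= y T k]
yyTkk ⇒ yyyTkkk   [T ::= y T k]
yyyTkkk ⇒ yyyyTkkkk   [T ::= y T k]
yyyyTkkkk ⇒ yyyyyTkkkkk   [T ::= y T k]
yyyyyTkkkkk ⇒ yyyyyykkkkkk   [T ::= y k]

T ⇒ yTk ⇒ yyTkk ⇒ yyyTkkk ⇒ yyyyTkkkk ⇒ yyyyyTkkkkk ⇒ yyyyyykkkkkk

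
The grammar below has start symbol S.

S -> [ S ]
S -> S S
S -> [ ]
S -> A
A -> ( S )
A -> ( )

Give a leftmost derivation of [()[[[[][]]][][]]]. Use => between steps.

S => [S]   [S -> [ S ]]
[S] => [SS]   [S -> S S]
[SS] => [AS]   [S -> A]
[AS] => [()S]   [A -> ( )]
[()S] => [()[S]]   [S -> [ S ]]
[()[S]] => [()[SS]]   [S -> S S]
[()[SS]] => [()[SSS]]   [S -> S S]
[()[SSS]] => [()[[S]SS]]   [S -> [ S ]]
[()[[S]SS]] => [()[[[S]]SS]]   [S -> [ S ]]
[()[[[S]]SS]] => [()[[[SS]]SS]]   [S -> S S]
[()[[[SS]]SS]] => [()[[[[]S]]SS]]   [S -> [ ]]
[()[[[[]S]]SS]] => [()[[[[][]]]SS]]   [S -> [ ]]
[()[[[[][]]]SS]] => [()[[[[][]]][]S]]   [S -> [ ]]
[()[[[[][]]][]S]] => [()[[[[][]]][][]]]   [S -> [ ]]

S => [S] => [SS] => [AS] => [()S] => [()[S]] => [()[SS]] => [()[SSS]] => [()[[S]SS]] => [()[[[S]]SS]] => [()[[[SS]]SS]] => [()[[[[]S]]SS]] => [()[[[[][]]]SS]] => [()[[[[][]]][]S]] => [()[[[[][]]][][]]]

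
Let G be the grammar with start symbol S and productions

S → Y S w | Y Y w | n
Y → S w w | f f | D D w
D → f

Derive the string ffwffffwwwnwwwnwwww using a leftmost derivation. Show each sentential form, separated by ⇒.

S ⇒ YSw ⇒ DDwSw ⇒ fDwSw ⇒ ffwSw ⇒ ffwYYww ⇒ ffwSwwYww ⇒ ffwYSwwwYww ⇒ ffwSwwSwwwYww ⇒ ffwYYwwwSwwwYww ⇒ ffwffYwwwSwwwYww ⇒ ffwffffwwwSwwwYww ⇒ ffwffffwwwnwwwYww ⇒ ffwffffwwwnwwwSwwww ⇒ ffwffffwwwnwwwnwwww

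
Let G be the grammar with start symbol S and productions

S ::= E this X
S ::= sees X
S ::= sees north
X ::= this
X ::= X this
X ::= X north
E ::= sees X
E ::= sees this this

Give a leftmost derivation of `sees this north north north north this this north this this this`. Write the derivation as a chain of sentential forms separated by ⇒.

S ⇒ E this X ⇒ sees X this X ⇒ sees X this this X ⇒ sees X north this this X ⇒ sees X this north this this X ⇒ sees X this this north this this X ⇒ sees X north this this north this this X ⇒ sees X north north this this north this this X ⇒ sees X north north north this this north this this X ⇒ sees X north north north north this this north this this X ⇒ sees this north north north north this this north this this X ⇒ sees this north north north north this this north this this this

S ⇒ E this X   [S ::= E this X]
E this X ⇒ sees X this X   [E ::= sees X]
sees X this X ⇒ sees X this this X   [X ::= X this]
sees X this this X ⇒ sees X north this this X   [X ::= X north]
sees X north this this X ⇒ sees X this north this this X   [X ::= X this]
sees X this north this this X ⇒ sees X this this north this this X   [X ::= X this]
sees X this this north this this X ⇒ sees X north this this north this this X   [X ::= X north]
sees X north this this north this this X ⇒ sees X north north this this north this this X   [X ::= X north]
sees X north north this this north this this X ⇒ sees X north north north this this north this this X   [X ::= X north]
sees X north north north this this north this this X ⇒ sees X north north north north this this north this this X   [X ::= X north]
sees X north north north north this this north this this X ⇒ sees this north north north north this this north this this X   [X ::= this]
sees this north north north north this this north this this X ⇒ sees this north north north north this this north this this this   [X ::= this]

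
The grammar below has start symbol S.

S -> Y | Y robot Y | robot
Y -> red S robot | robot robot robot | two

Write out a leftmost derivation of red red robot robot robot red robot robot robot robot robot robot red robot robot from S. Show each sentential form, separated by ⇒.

S ⇒ Y robot Y ⇒ red S robot robot Y ⇒ red Y robot Y robot robot Y ⇒ red red S robot robot Y robot robot Y ⇒ red red robot robot robot Y robot robot Y ⇒ red red robot robot robot red S robot robot robot Y ⇒ red red robot robot robot red Y robot robot robot Y ⇒ red red robot robot robot red robot robot robot robot robot robot Y ⇒ red red robot robot robot red robot robot robot robot robot robot red S robot ⇒ red red robot robot robot red robot robot robot robot robot robot red robot robot

S ⇒ Y robot Y   [S -> Y robot Y]
Y robot Y ⇒ red S robot robot Y   [Y -> red S robot]
red S robot robot Y ⇒ red Y robot Y robot robot Y   [S -> Y robot Y]
red Y robot Y robot robot Y ⇒ red red S robot robot Y robot robot Y   [Y -> red S robot]
red red S robot robot Y robot robot Y ⇒ red red robot robot robot Y robot robot Y   [S -> robot]
red red robot robot robot Y robot robot Y ⇒ red red robot robot robot red S robot robot robot Y   [Y -> red S robot]
red red robot robot robot red S robot robot robot Y ⇒ red red robot robot robot red Y robot robot robot Y   [S -> Y]
red red robot robot robot red Y robot robot robot Y ⇒ red red robot robot robot red robot robot robot robot robot robot Y   [Y -> robot robot robot]
red red robot robot robot red robot robot robot robot robot robot Y ⇒ red red robot robot robot red robot robot robot robot robot robot red S robot   [Y -> red S robot]
red red robot robot robot red robot robot robot robot robot robot red S robot ⇒ red red robot robot robot red robot robot robot robot robot robot red robot robot   [S -> robot]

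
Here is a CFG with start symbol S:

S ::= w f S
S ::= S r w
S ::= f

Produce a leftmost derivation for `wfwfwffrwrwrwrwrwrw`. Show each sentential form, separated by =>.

S=>wfS=>wfwfS=>wfwfSrw=>wfwfSrwrw=>wfwfSrwrwrw=>wfwfSrwrwrwrw=>wfwfSrwrwrwrwrw=>wfwfSrwrwrwrwrwrw=>wfwfwfSrwrwrwrwrwrw=>wfwfwffrwrwrwrwrwrw

S => wfS   [S ::= w f S]
wfS => wfwfS   [S ::= w f S]
wfwfS => wfwfSrw   [S ::= S r w]
wfwfSrw => wfwfSrwrw   [S ::= S r w]
wfwfSrwrw => wfwfSrwrwrw   [S ::= S r w]
wfwfSrwrwrw => wfwfSrwrwrwrw   [S ::= S r w]
wfwfSrwrwrwrw => wfwfSrwrwrwrwrw   [S ::= S r w]
wfwfSrwrwrwrwrw => wfwfSrwrwrwrwrwrw   [S ::= S r w]
wfwfSrwrwrwrwrwrw => wfwfwfSrwrwrwrwrwrw   [S ::= w f S]
wfwfwfSrwrwrwrwrwrw => wfwfwffrwrwrwrwrwrw   [S ::= f]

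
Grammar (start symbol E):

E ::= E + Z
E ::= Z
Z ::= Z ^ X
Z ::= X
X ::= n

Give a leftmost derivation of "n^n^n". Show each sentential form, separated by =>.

E => Z   [E ::= Z]
Z => Z^X   [Z ::= Z ^ X]
Z^X => Z^X^X   [Z ::= Z ^ X]
Z^X^X => X^X^X   [Z ::= X]
X^X^X => n^X^X   [X ::= n]
n^X^X => n^n^X   [X ::= n]
n^n^X => n^n^n   [X ::= n]

E => Z => Z^X => Z^X^X => X^X^X => n^X^X => n^n^X => n^n^n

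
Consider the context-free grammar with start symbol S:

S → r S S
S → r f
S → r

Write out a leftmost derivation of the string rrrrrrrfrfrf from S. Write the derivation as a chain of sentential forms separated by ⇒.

S ⇒ rSS ⇒ rrSSS ⇒ rrrSSSS ⇒ rrrrSSS ⇒ rrrrrSSSS ⇒ rrrrrrSSS ⇒ rrrrrrrfSS ⇒ rrrrrrrfrfS ⇒ rrrrrrrfrfrf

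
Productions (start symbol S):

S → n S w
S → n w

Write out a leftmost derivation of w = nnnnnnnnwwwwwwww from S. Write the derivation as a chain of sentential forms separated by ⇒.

S ⇒ nSw ⇒ nnSww ⇒ nnnSwww ⇒ nnnnSwwww ⇒ nnnnnSwwwww ⇒ nnnnnnSwwwwww ⇒ nnnnnnnSwwwwwww ⇒ nnnnnnnnwwwwwwww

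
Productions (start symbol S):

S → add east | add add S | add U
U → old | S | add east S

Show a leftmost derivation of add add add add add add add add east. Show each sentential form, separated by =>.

S => add add S => add add add add S => add add add add add U => add add add add add S => add add add add add add add S => add add add add add add add add east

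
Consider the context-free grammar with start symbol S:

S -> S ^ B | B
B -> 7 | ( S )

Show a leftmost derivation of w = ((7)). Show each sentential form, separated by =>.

S => B => (S) => (B) => ((S)) => ((B)) => ((7))

S => B   [S -> B]
B => (S)   [B -> ( S )]
(S) => (B)   [S -> B]
(B) => ((S))   [B -> ( S )]
((S)) => ((B))   [S -> B]
((B)) => ((7))   [B -> 7]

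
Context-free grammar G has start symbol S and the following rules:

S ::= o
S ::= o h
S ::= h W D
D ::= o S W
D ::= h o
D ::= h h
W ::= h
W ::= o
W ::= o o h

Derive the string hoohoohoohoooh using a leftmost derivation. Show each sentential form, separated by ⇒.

S ⇒ hWD ⇒ hoD ⇒ hooSW ⇒ hoohWDW ⇒ hoohoohDW ⇒ hoohoohoSWW ⇒ hoohoohoohWW ⇒ hoohoohoohoW ⇒ hoohoohoohoooh

S ⇒ hWD   [S ::= h W D]
hWD ⇒ hoD   [W ::= o]
hoD ⇒ hooSW   [D ::= o S W]
hooSW ⇒ hoohWDW   [S ::= h W D]
hoohWDW ⇒ hoohoohDW   [W ::= o o h]
hoohoohDW ⇒ hoohoohoSWW   [D ::= o S W]
hoohoohoSWW ⇒ hoohoohoohWW   [S ::= o h]
hoohoohoohWW ⇒ hoohoohoohoW   [W ::= o]
hoohoohoohoW ⇒ hoohoohoohoooh   [W ::= o o h]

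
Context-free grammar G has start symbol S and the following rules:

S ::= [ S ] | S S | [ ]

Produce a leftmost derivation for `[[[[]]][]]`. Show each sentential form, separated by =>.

S => [S] => [SS] => [[S]S] => [[[S]]S] => [[[[]]]S] => [[[[]]][]]

S => [S]   [S ::= [ S ]]
[S] => [SS]   [S ::= S S]
[SS] => [[S]S]   [S ::= [ S ]]
[[S]S] => [[[S]]S]   [S ::= [ S ]]
[[[S]]S] => [[[[]]]S]   [S ::= [ ]]
[[[[]]]S] => [[[[]]][]]   [S ::= [ ]]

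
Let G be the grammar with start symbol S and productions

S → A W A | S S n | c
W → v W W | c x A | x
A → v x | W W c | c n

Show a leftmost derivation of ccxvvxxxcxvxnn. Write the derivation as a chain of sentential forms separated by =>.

S => SSn   [S → S S n]
SSn => cSn   [S → c]
cSn => cSSnn   [S → S S n]
cSSnn => ccSnn   [S → c]
ccSnn => ccAWAnn   [S → A W A]
ccAWAnn => ccWWcWAnn   [A → W W c]
ccWWcWAnn => ccxWcWAnn   [W → x]
ccxWcWAnn => ccxvWWcWAnn   [W → v W W]
ccxvWWcWAnn => ccxvvWWWcWAnn   [W → v W W]
ccxvvWWWcWAnn => ccxvvxWWcWAnn   [W → x]
ccxvvxWWcWAnn => ccxvvxxWcWAnn   [W → x]
ccxvvxxWcWAnn => ccxvvxxxcWAnn   [W → x]
ccxvvxxxcWAnn => ccxvvxxxcxAnn   [W → x]
ccxvvxxxcxAnn => ccxvvxxxcxvxnn   [A → v x]

S => SSn => cSn => cSSnn => ccSnn => ccAWAnn => ccWWcWAnn => ccxWcWAnn => ccxvWWcWAnn => ccxvvWWWcWAnn => ccxvvxWWcWAnn => ccxvvxxWcWAnn => ccxvvxxxcWAnn => ccxvvxxxcxAnn => ccxvvxxxcxvxnn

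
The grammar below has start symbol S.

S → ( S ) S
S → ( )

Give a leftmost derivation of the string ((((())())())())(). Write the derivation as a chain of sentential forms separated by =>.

S => (S)S => ((S)S)S => (((S)S)S)S => ((((S)S)S)S)S => ((((())S)S)S)S => ((((())())S)S)S => ((((())())())S)S => ((((())())())())S => ((((())())())())()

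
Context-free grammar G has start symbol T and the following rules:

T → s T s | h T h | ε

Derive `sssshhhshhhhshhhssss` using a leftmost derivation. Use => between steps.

T => sTs   [T → s T s]
sTs => ssTss   [T → s T s]
ssTss => sssTsss   [T → s T s]
sssTsss => ssssTssss   [T → s T s]
ssssTssss => sssshThssss   [T → h T h]
sssshThssss => sssshhThhssss   [T → h T h]
sssshhThhssss => sssshhhThhhssss   [T → h T h]
sssshhhThhhssss => sssshhhsTshhhssss   [T → s T s]
sssshhhsTshhhssss => sssshhhshThshhhssss   [T → h T h]
sssshhhshThshhhssss => sssshhhshhThhshhhssss   [T → h T h]
sssshhhshhThhshhhssss => sssshhhshhhhshhhssss   [T → ε]

T => sTs => ssTss => sssTsss => ssssTssss => sssshThssss => sssshhThhssss => sssshhhThhhssss => sssshhhsTshhhssss => sssshhhshThshhhssss => sssshhhshhThhshhhssss => sssshhhshhhhshhhssss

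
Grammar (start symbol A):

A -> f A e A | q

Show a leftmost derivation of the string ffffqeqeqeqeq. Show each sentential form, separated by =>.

A=>fAeA=>ffAeAeA=>fffAeAeAeA=>ffffAeAeAeAeA=>ffffqeAeAeAeA=>ffffqeqeAeAeA=>ffffqeqeqeAeA=>ffffqeqeqeqeA=>ffffqeqeqeqeq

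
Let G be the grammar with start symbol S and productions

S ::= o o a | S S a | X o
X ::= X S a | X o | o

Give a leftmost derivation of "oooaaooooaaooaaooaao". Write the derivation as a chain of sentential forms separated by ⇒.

S ⇒ Xo ⇒ XSao ⇒ XSaSao ⇒ XSaSaSao ⇒ XoSaSaSao ⇒ XooSaSaSao ⇒ XSaooSaSaSao ⇒ oSaooSaSaSao ⇒ oooaaooSaSaSao ⇒ oooaaooooaaSaSao ⇒ oooaaooooaaooaaSao ⇒ oooaaooooaaooaaooaao

S ⇒ Xo   [S ::= X o]
Xo ⇒ XSao   [X ::= X S a]
XSao ⇒ XSaSao   [X ::= X S a]
XSaSao ⇒ XSaSaSao   [X ::= X S a]
XSaSaSao ⇒ XoSaSaSao   [X ::= X o]
XoSaSaSao ⇒ XooSaSaSao   [X ::= X o]
XooSaSaSao ⇒ XSaooSaSaSao   [X ::= X S a]
XSaooSaSaSao ⇒ oSaooSaSaSao   [X ::= o]
oSaooSaSaSao ⇒ oooaaooSaSaSao   [S ::= o o a]
oooaaooSaSaSao ⇒ oooaaooooaaSaSao   [S ::= o o a]
oooaaooooaaSaSao ⇒ oooaaooooaaooaaSao   [S ::= o o a]
oooaaooooaaooaaSao ⇒ oooaaooooaaooaaooaao   [S ::= o o a]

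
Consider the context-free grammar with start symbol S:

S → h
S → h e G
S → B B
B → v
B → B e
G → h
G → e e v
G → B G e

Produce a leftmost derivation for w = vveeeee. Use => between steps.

S => BB   [S → B B]
BB => vB   [B → v]
vB => vBe   [B → B e]
vBe => vBee   [B → B e]
vBee => vBeee   [B → B e]
vBeee => vBeeee   [B → B e]
vBeeee => vBeeeee   [B → B e]
vBeeeee => vveeeee   [B → v]

S => BB => vB => vBe => vBee => vBeee => vBeeee => vBeeeee => vveeeee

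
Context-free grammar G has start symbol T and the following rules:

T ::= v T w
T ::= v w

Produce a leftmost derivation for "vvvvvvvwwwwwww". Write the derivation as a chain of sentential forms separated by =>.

T => vTw => vvTww => vvvTwww => vvvvTwwww => vvvvvTwwwww => vvvvvvTwwwwww => vvvvvvvwwwwwww

T => vTw   [T ::= v T w]
vTw => vvTww   [T ::= v T w]
vvTww => vvvTwww   [T ::= v T w]
vvvTwww => vvvvTwwww   [T ::= v T w]
vvvvTwwww => vvvvvTwwwww   [T ::= v T w]
vvvvvTwwwww => vvvvvvTwwwwww   [T ::= v T w]
vvvvvvTwwwwww => vvvvvvvwwwwwww   [T ::= v w]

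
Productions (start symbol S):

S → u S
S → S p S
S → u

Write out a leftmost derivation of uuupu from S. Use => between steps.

S => SpS => uSpS => uuSpS => uuupS => uuupu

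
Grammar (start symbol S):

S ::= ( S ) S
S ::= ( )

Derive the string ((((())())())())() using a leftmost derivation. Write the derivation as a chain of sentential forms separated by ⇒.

S ⇒ (S)S   [S ::= ( S ) S]
(S)S ⇒ ((S)S)S   [S ::= ( S ) S]
((S)S)S ⇒ (((S)S)S)S   [S ::= ( S ) S]
(((S)S)S)S ⇒ ((((S)S)S)S)S   [S ::= ( S ) S]
((((S)S)S)S)S ⇒ ((((())S)S)S)S   [S ::= ( )]
((((())S)S)S)S ⇒ ((((())())S)S)S   [S ::= ( )]
((((())())S)S)S ⇒ ((((())())())S)S   [S ::= ( )]
((((())())())S)S ⇒ ((((())())())())S   [S ::= ( )]
((((())())())())S ⇒ ((((())())())())()   [S ::= ( )]

S ⇒ (S)S ⇒ ((S)S)S ⇒ (((S)S)S)S ⇒ ((((S)S)S)S)S ⇒ ((((())S)S)S)S ⇒ ((((())())S)S)S ⇒ ((((())())())S)S ⇒ ((((())())())())S ⇒ ((((())())())())()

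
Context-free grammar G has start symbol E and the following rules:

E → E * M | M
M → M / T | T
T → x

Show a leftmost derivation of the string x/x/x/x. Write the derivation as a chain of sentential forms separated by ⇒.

E⇒M⇒M/T⇒M/T/T⇒M/T/T/T⇒T/T/T/T⇒x/T/T/T⇒x/x/T/T⇒x/x/x/T⇒x/x/x/x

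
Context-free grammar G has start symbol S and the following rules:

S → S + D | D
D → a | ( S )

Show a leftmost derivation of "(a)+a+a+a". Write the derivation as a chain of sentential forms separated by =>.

S => S+D => S+D+D => S+D+D+D => D+D+D+D => (S)+D+D+D => (D)+D+D+D => (a)+D+D+D => (a)+a+D+D => (a)+a+a+D => (a)+a+a+a

S => S+D   [S → S + D]
S+D => S+D+D   [S → S + D]
S+D+D => S+D+D+D   [S → S + D]
S+D+D+D => D+D+D+D   [S → D]
D+D+D+D => (S)+D+D+D   [D → ( S )]
(S)+D+D+D => (D)+D+D+D   [S → D]
(D)+D+D+D => (a)+D+D+D   [D → a]
(a)+D+D+D => (a)+a+D+D   [D → a]
(a)+a+D+D => (a)+a+a+D   [D → a]
(a)+a+a+D => (a)+a+a+a   [D → a]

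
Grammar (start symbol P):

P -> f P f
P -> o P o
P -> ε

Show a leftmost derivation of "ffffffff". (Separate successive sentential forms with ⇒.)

P ⇒ fPf ⇒ ffPff ⇒ fffPfff ⇒ ffffPffff ⇒ ffffffff

P ⇒ fPf   [P -> f P f]
fPf ⇒ ffPff   [P -> f P f]
ffPff ⇒ fffPfff   [P -> f P f]
fffPfff ⇒ ffffPffff   [P -> f P f]
ffffPffff ⇒ ffffffff   [P -> ε]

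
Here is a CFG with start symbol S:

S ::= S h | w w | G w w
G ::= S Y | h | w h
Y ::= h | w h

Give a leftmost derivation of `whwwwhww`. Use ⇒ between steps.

S⇒Gww⇒SYww⇒GwwYww⇒whwwYww⇒whwwwhww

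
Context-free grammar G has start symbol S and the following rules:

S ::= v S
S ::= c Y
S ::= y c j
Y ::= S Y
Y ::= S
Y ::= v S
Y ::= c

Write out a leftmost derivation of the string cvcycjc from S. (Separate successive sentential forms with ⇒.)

S ⇒ cY   [S ::= c Y]
cY ⇒ cSY   [Y ::= S Y]
cSY ⇒ cvSY   [S ::= v S]
cvSY ⇒ cvcYY   [S ::= c Y]
cvcYY ⇒ cvcSY   [Y ::= S]
cvcSY ⇒ cvcycjY   [S ::= y c j]
cvcycjY ⇒ cvcycjc   [Y ::= c]

S ⇒ cY ⇒ cSY ⇒ cvSY ⇒ cvcYY ⇒ cvcSY ⇒ cvcycjY ⇒ cvcycjc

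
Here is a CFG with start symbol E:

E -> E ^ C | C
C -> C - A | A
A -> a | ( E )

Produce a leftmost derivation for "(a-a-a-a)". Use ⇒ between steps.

E ⇒ C   [E -> C]
C ⇒ A   [C -> A]
A ⇒ (E)   [A -> ( E )]
(E) ⇒ (C)   [E -> C]
(C) ⇒ (C-A)   [C -> C - A]
(C-A) ⇒ (C-A-A)   [C -> C - A]
(C-A-A) ⇒ (C-A-A-A)   [C -> C - A]
(C-A-A-A) ⇒ (A-A-A-A)   [C -> A]
(A-A-A-A) ⇒ (a-A-A-A)   [A -> a]
(a-A-A-A) ⇒ (a-a-A-A)   [A -> a]
(a-a-A-A) ⇒ (a-a-a-A)   [A -> a]
(a-a-a-A) ⇒ (a-a-a-a)   [A -> a]

E ⇒ C ⇒ A ⇒ (E) ⇒ (C) ⇒ (C-A) ⇒ (C-A-A) ⇒ (C-A-A-A) ⇒ (A-A-A-A) ⇒ (a-A-A-A) ⇒ (a-a-A-A) ⇒ (a-a-a-A) ⇒ (a-a-a-a)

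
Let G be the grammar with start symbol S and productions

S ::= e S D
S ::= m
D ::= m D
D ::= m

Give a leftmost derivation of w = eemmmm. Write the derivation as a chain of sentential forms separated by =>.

S=>eSD=>eeSDD=>eemDD=>eemmDD=>eemmmD=>eemmmm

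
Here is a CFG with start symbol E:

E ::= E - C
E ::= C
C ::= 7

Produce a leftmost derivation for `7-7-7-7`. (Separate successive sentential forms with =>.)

E => E-C   [E ::= E - C]
E-C => E-C-C   [E ::= E - C]
E-C-C => E-C-C-C   [E ::= E - C]
E-C-C-C => C-C-C-C   [E ::= C]
C-C-C-C => 7-C-C-C   [C ::= 7]
7-C-C-C => 7-7-C-C   [C ::= 7]
7-7-C-C => 7-7-7-C   [C ::= 7]
7-7-7-C => 7-7-7-7   [C ::= 7]

E => E-C => E-C-C => E-C-C-C => C-C-C-C => 7-C-C-C => 7-7-C-C => 7-7-7-C => 7-7-7-7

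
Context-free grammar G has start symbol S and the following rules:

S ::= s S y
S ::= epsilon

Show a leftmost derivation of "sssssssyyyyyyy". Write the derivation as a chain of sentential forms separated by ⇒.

S ⇒ sSy ⇒ ssSyy ⇒ sssSyyy ⇒ ssssSyyyy ⇒ sssssSyyyyy ⇒ ssssssSyyyyyy ⇒ sssssssSyyyyyyy ⇒ sssssssyyyyyyy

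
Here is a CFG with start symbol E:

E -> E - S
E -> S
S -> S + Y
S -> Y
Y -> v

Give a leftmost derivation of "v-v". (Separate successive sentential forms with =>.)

E => E-S => S-S => Y-S => v-S => v-Y => v-v

E => E-S   [E -> E - S]
E-S => S-S   [E -> S]
S-S => Y-S   [S -> Y]
Y-S => v-S   [Y -> v]
v-S => v-Y   [S -> Y]
v-Y => v-v   [Y -> v]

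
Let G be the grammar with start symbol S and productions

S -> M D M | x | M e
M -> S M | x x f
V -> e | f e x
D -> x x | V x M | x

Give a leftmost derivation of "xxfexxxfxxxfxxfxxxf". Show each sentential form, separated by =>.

S => MDM   [S -> M D M]
MDM => SMDM   [M -> S M]
SMDM => MDMMDM   [S -> M D M]
MDMMDM => SMDMMDM   [M -> S M]
SMDMMDM => MeMDMMDM   [S -> M e]
MeMDMMDM => xxfeMDMMDM   [M -> x x f]
xxfeMDMMDM => xxfeSMDMMDM   [M -> S M]
xxfeSMDMMDM => xxfexMDMMDM   [S -> x]
xxfexMDMMDM => xxfexxxfDMMDM   [M -> x x f]
xxfexxxfDMMDM => xxfexxxfxMMDM   [D -> x]
xxfexxxfxMMDM => xxfexxxfxxxfMDM   [M -> x x f]
xxfexxxfxxxfMDM => xxfexxxfxxxfxxfDM   [M -> x x f]
xxfexxxfxxxfxxfDM => xxfexxxfxxxfxxfxM   [D -> x]
xxfexxxfxxxfxxfxM => xxfexxxfxxxfxxfxxxf   [M -> x x f]

S=>MDM=>SMDM=>MDMMDM=>SMDMMDM=>MeMDMMDM=>xxfeMDMMDM=>xxfeSMDMMDM=>xxfexMDMMDM=>xxfexxxfDMMDM=>xxfexxxfxMMDM=>xxfexxxfxxxfMDM=>xxfexxxfxxxfxxfDM=>xxfexxxfxxxfxxfxM=>xxfexxxfxxxfxxfxxxf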